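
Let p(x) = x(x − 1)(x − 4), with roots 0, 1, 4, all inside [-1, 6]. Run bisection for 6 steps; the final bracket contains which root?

x = 2.5 gives p = -5.625, negative; keep [2.5, 6]
x = 4.25 gives p = 3.453125, positive; keep [2.5, 4.25]
x = 3.375 gives p = -5.009766, negative; keep [3.375, 4.25]
x = 3.8125 gives p = -2.0105, negative; keep [3.8125, 4.25]
x = 4.03125 gives p = 0.3819, positive; keep [3.8125, 4.03125]
x = 3.921875 gives p = -0.8953, negative; keep [3.921875, 4.03125]

4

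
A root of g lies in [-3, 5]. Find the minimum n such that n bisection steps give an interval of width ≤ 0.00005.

Width after n steps is 8/2^n. Need 2^n ≥ 8/0.00005 = 160000.
2^17 = 131072 < 160000 ≤ 2^18 = 262144, so n = 18.

18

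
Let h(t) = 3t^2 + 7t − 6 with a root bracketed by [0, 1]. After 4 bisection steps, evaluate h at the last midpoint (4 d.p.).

0.2305

h(0.5) = -1.75 < 0, so the root lies in [0.5, 1]
h(0.75) = 0.9375 > 0, so the root lies in [0.5, 0.75]
h(0.625) = -0.453125 < 0, so the root lies in [0.625, 0.75]
h(0.6875) = 0.2305 > 0, so the root lies in [0.625, 0.6875]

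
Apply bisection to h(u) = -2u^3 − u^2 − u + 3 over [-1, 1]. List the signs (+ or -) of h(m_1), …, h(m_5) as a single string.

h(0) = 3 > 0, so the root lies in [0, 1]
h(0.5) = 2 > 0, so the root lies in [0.5, 1]
h(0.75) = 0.84375 > 0, so the root lies in [0.75, 1]
h(0.875) = 0.0195 > 0, so the root lies in [0.875, 1]
h(0.9375) = -0.4644 < 0, so the root lies in [0.875, 0.9375]

++++-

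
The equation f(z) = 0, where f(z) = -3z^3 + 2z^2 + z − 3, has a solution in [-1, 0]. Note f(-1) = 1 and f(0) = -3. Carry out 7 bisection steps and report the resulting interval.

z = -0.5 gives f = -2.625, negative; keep [-1, -0.5]
z = -0.75 gives f = -1.359375, negative; keep [-1, -0.75]
z = -0.875 gives f = -0.333984, negative; keep [-1, -0.875]
z = -0.9375 gives f = 0.2922, positive; keep [-0.9375, -0.875]
z = -0.90625 gives f = -0.0308, negative; keep [-0.9375, -0.90625]
z = -0.921875 gives f = 0.1282, positive; keep [-0.921875, -0.90625]
z = -0.9140625 gives f = 0.0481, positive; keep [-0.9140625, -0.90625]

[-0.9140625, -0.90625]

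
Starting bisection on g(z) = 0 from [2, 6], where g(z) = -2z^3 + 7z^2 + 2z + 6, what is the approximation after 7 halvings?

3.96875

midpoint 4: g = -2 < 0 → [2, 4]
midpoint 3: g = 21 > 0 → [3, 4]
midpoint 3.5: g = 13 > 0 → [3.5, 4]
midpoint 3.75: g = 6.4688 > 0 → [3.75, 4]
midpoint 3.875: g = 2.4883 > 0 → [3.875, 4]
midpoint 3.9375: g = 0.3091 > 0 → [3.9375, 4]
midpoint 3.96875: g = -0.829 < 0 → [3.9375, 3.96875]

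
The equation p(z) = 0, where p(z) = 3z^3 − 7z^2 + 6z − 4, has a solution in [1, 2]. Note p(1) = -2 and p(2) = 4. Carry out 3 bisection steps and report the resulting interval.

[1.5, 1.625]

z = 1.5 gives p = -0.625, negative; keep [1.5, 2]
z = 1.75 gives p = 1.140625, positive; keep [1.5, 1.75]
z = 1.625 gives p = 0.138672, positive; keep [1.5, 1.625]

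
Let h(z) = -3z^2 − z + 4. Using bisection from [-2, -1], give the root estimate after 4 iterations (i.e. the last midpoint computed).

z = -1.5 gives h = -1.25, negative; keep [-1.5, -1]
z = -1.25 gives h = 0.5625, positive; keep [-1.5, -1.25]
z = -1.375 gives h = -0.296875, negative; keep [-1.375, -1.25]
z = -1.3125 gives h = 0.1445, positive; keep [-1.375, -1.3125]

-1.3125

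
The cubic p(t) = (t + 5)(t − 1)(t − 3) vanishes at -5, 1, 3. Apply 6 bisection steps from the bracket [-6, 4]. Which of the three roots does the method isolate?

-5

m = -1, p(m) = 32 (+); new bracket [-6, -1]
m = -3.5, p(m) = 43.875 (+); new bracket [-6, -3.5]
m = -4.75, p(m) = 11.140625 (+); new bracket [-6, -4.75]
m = -5.375, p(m) = -20.0215 (−); new bracket [-5.375, -4.75]
m = -5.0625, p(m) = -3.0549 (−); new bracket [-5.0625, -4.75]
m = -4.90625, p(m) = 4.3778 (+); new bracket [-5.0625, -4.90625]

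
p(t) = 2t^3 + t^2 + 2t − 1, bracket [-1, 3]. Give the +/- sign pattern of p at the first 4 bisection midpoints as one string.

+-+-

m = 1, p(m) = 4 (+); new bracket [-1, 1]
m = 0, p(m) = -1 (−); new bracket [0, 1]
m = 0.5, p(m) = 0.5 (+); new bracket [0, 0.5]
m = 0.25, p(m) = -0.4062 (−); new bracket [0.25, 0.5]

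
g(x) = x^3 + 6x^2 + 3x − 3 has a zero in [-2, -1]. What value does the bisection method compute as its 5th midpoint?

g(-1.5) = 2.625 > 0, so the root lies in [-1.5, -1]
g(-1.25) = 0.671875 > 0, so the root lies in [-1.25, -1]
g(-1.125) = -0.205078 < 0, so the root lies in [-1.25, -1.125]
g(-1.1875) = 0.2239 > 0, so the root lies in [-1.1875, -1.125]
g(-1.15625) = 0.0069 > 0, so the root lies in [-1.15625, -1.125]

-1.15625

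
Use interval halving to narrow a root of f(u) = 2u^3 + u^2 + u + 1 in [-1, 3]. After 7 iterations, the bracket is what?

u = 1 gives f = 5, positive; keep [-1, 1]
u = 0 gives f = 1, positive; keep [-1, 0]
u = -0.5 gives f = 0.5, positive; keep [-1, -0.5]
u = -0.75 gives f = -0.0312, negative; keep [-0.75, -0.5]
u = -0.625 gives f = 0.2773, positive; keep [-0.75, -0.625]
u = -0.6875 gives f = 0.1353, positive; keep [-0.75, -0.6875]
u = -0.71875 gives f = 0.0552, positive; keep [-0.75, -0.71875]

[-0.75, -0.71875]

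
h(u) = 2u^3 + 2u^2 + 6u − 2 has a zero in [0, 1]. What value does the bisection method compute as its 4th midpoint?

m = 0.5, h(m) = 1.75 (+); new bracket [0, 0.5]
m = 0.25, h(m) = -0.34375 (−); new bracket [0.25, 0.5]
m = 0.375, h(m) = 0.636719 (+); new bracket [0.25, 0.375]
m = 0.3125, h(m) = 0.1313 (+); new bracket [0.25, 0.3125]

0.3125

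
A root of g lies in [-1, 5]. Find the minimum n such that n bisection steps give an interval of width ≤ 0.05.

7

Width after n steps is 6/2^n. Need 2^n ≥ 6/0.05 = 120.
2^6 = 64 < 120 ≤ 2^7 = 128, so n = 7.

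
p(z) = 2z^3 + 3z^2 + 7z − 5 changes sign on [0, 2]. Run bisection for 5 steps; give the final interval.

[0.5, 0.5625]

m = 1, p(m) = 7 (+); new bracket [0, 1]
m = 0.5, p(m) = -0.5 (−); new bracket [0.5, 1]
m = 0.75, p(m) = 2.78125 (+); new bracket [0.5, 0.75]
m = 0.625, p(m) = 1.0352 (+); new bracket [0.5, 0.625]
m = 0.5625, p(m) = 0.2427 (+); new bracket [0.5, 0.5625]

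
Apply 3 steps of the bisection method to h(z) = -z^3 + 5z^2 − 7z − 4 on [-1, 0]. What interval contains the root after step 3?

midpoint -0.5: h = 0.875 > 0 → [-0.5, 0]
midpoint -0.25: h = -1.921875 < 0 → [-0.5, -0.25]
midpoint -0.375: h = -0.619141 < 0 → [-0.5, -0.375]

[-0.5, -0.375]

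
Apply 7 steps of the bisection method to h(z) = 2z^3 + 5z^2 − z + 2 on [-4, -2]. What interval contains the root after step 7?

h(-3) = -4 < 0, so the root lies in [-3, -2]
h(-2.5) = 4.5 > 0, so the root lies in [-3, -2.5]
h(-2.75) = 0.96875 > 0, so the root lies in [-3, -2.75]
h(-2.875) = -1.3242 < 0, so the root lies in [-2.875, -2.75]
h(-2.8125) = -0.1313 < 0, so the root lies in [-2.8125, -2.75]
h(-2.78125) = 0.4301 > 0, so the root lies in [-2.8125, -2.78125]
h(-2.796875) = 0.1523 > 0, so the root lies in [-2.8125, -2.796875]

[-2.8125, -2.796875]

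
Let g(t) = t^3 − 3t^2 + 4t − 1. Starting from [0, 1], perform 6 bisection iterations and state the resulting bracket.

[0.3125, 0.328125]

m = 0.5, g(m) = 0.375 (+); new bracket [0, 0.5]
m = 0.25, g(m) = -0.171875 (−); new bracket [0.25, 0.5]
m = 0.375, g(m) = 0.130859 (+); new bracket [0.25, 0.375]
m = 0.3125, g(m) = -0.0125 (−); new bracket [0.3125, 0.375]
m = 0.34375, g(m) = 0.0611 (+); new bracket [0.3125, 0.34375]
m = 0.328125, g(m) = 0.0248 (+); new bracket [0.3125, 0.328125]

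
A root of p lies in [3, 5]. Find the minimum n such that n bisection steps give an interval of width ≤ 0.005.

9

Width after n steps is 2/2^n. Need 2^n ≥ 2/0.005 = 400.
2^8 = 256 < 400 ≤ 2^9 = 512, so n = 9.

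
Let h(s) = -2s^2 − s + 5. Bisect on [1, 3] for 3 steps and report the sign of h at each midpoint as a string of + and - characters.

--+

s = 2 gives h = -5, negative; keep [1, 2]
s = 1.5 gives h = -1, negative; keep [1, 1.5]
s = 1.25 gives h = 0.625, positive; keep [1.25, 1.5]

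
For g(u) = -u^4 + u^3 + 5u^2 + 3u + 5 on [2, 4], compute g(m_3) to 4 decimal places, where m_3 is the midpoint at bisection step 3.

g(3) = 5 > 0, so the root lies in [3, 4]
g(3.5) = -30.4375 < 0, so the root lies in [3, 3.5]
g(3.25) = -9.675781 < 0, so the root lies in [3, 3.25]

-9.6758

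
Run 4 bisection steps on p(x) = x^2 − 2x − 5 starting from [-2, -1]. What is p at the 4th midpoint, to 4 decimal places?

-0.0586

p(-1.5) = 0.25 > 0, so the root lies in [-1.5, -1]
p(-1.25) = -0.9375 < 0, so the root lies in [-1.5, -1.25]
p(-1.375) = -0.359375 < 0, so the root lies in [-1.5, -1.375]
p(-1.4375) = -0.0586 < 0, so the root lies in [-1.5, -1.4375]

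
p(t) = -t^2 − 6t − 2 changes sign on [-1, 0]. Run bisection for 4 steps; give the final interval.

t = -0.5 gives p = 0.75, positive; keep [-0.5, 0]
t = -0.25 gives p = -0.5625, negative; keep [-0.5, -0.25]
t = -0.375 gives p = 0.109375, positive; keep [-0.375, -0.25]
t = -0.3125 gives p = -0.2227, negative; keep [-0.375, -0.3125]

[-0.375, -0.3125]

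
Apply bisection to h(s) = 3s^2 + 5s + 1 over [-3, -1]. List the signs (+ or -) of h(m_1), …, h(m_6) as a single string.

++--+-

h(-2) = 3 > 0, so the root lies in [-2, -1]
h(-1.5) = 0.25 > 0, so the root lies in [-1.5, -1]
h(-1.25) = -0.5625 < 0, so the root lies in [-1.5, -1.25]
h(-1.375) = -0.2031 < 0, so the root lies in [-1.5, -1.375]
h(-1.4375) = 0.0117 > 0, so the root lies in [-1.4375, -1.375]
h(-1.40625) = -0.0986 < 0, so the root lies in [-1.4375, -1.40625]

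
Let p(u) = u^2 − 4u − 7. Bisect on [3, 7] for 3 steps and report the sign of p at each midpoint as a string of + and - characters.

-++

u = 5 gives p = -2, negative; keep [5, 7]
u = 6 gives p = 5, positive; keep [5, 6]
u = 5.5 gives p = 1.25, positive; keep [5, 5.5]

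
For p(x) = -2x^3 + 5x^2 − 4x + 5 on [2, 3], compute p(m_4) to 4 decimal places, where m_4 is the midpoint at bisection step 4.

p(2.5) = -5 < 0, so the root lies in [2, 2.5]
p(2.25) = -1.46875 < 0, so the root lies in [2, 2.25]
p(2.125) = -0.113281 < 0, so the root lies in [2, 2.125]
p(2.0625) = 0.4722 > 0, so the root lies in [2.0625, 2.125]

0.4722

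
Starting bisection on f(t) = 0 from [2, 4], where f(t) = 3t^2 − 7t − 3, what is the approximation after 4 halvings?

m = 3, f(m) = 3 (+); new bracket [2, 3]
m = 2.5, f(m) = -1.75 (−); new bracket [2.5, 3]
m = 2.75, f(m) = 0.4375 (+); new bracket [2.5, 2.75]
m = 2.625, f(m) = -0.7031 (−); new bracket [2.625, 2.75]

2.625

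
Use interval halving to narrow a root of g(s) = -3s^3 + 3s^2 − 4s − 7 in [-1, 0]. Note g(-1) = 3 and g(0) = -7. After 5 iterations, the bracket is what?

[-0.84375, -0.8125]

g(-0.5) = -3.875 < 0, so the root lies in [-1, -0.5]
g(-0.75) = -1.046875 < 0, so the root lies in [-1, -0.75]
g(-0.875) = 0.806641 > 0, so the root lies in [-0.875, -0.75]
g(-0.8125) = -0.1604 < 0, so the root lies in [-0.875, -0.8125]
g(-0.84375) = 0.3128 > 0, so the root lies in [-0.84375, -0.8125]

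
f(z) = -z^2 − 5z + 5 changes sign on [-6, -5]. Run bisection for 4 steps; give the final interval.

f(-5.5) = 2.25 > 0, so the root lies in [-6, -5.5]
f(-5.75) = 0.6875 > 0, so the root lies in [-6, -5.75]
f(-5.875) = -0.140625 < 0, so the root lies in [-5.875, -5.75]
f(-5.8125) = 0.2773 > 0, so the root lies in [-5.875, -5.8125]

[-5.875, -5.8125]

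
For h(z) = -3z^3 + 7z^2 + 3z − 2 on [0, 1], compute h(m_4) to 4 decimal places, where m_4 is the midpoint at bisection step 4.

h(0.5) = 0.875 > 0, so the root lies in [0, 0.5]
h(0.25) = -0.859375 < 0, so the root lies in [0.25, 0.5]
h(0.375) = -0.048828 < 0, so the root lies in [0.375, 0.5]
h(0.4375) = 0.4011 > 0, so the root lies in [0.375, 0.4375]

0.4011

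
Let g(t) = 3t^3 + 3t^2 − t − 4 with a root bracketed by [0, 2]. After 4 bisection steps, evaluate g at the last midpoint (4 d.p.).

g(1) = 1 > 0, so the root lies in [0, 1]
g(0.5) = -3.375 < 0, so the root lies in [0.5, 1]
g(0.75) = -1.796875 < 0, so the root lies in [0.75, 1]
g(0.875) = -0.5684 < 0, so the root lies in [0.875, 1]

-0.5684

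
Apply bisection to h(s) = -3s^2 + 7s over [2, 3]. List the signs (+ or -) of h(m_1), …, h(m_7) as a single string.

m = 2.5, h(m) = -1.25 (−); new bracket [2, 2.5]
m = 2.25, h(m) = 0.5625 (+); new bracket [2.25, 2.5]
m = 2.375, h(m) = -0.296875 (−); new bracket [2.25, 2.375]
m = 2.3125, h(m) = 0.1445 (+); new bracket [2.3125, 2.375]
m = 2.34375, h(m) = -0.0732 (−); new bracket [2.3125, 2.34375]
m = 2.328125, h(m) = 0.0364 (+); new bracket [2.328125, 2.34375]
m = 2.3359375, h(m) = -0.0182 (−); new bracket [2.328125, 2.3359375]

-+-+-+-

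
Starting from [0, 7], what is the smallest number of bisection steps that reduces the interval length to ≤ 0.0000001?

Width after n steps is 7/2^n. Need 2^n ≥ 7/0.0000001 = 70000000.
2^26 = 67108864 < 70000000 ≤ 2^27 = 134217728, so n = 27.

27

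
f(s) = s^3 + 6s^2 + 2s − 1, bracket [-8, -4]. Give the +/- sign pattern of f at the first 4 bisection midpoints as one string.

midpoint -6: f = -13 < 0 → [-6, -4]
midpoint -5: f = 14 > 0 → [-6, -5]
midpoint -5.5: f = 3.125 > 0 → [-6, -5.5]
midpoint -5.75: f = -4.2344 < 0 → [-5.75, -5.5]

-++-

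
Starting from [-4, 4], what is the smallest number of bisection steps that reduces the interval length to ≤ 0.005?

11

Width after n steps is 8/2^n. Need 2^n ≥ 8/0.005 = 1600.
2^10 = 1024 < 1600 ≤ 2^11 = 2048, so n = 11.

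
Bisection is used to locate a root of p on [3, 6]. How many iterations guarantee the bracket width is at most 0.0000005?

Width after n steps is 3/2^n. Need 2^n ≥ 3/0.0000005 = 6000000.
2^22 = 4194304 < 6000000 ≤ 2^23 = 8388608, so n = 23.

23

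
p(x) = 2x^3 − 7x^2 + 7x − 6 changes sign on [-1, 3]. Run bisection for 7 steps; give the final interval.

p(1) = -4 < 0, so the root lies in [1, 3]
p(2) = -4 < 0, so the root lies in [2, 3]
p(2.5) = -1 < 0, so the root lies in [2.5, 3]
p(2.75) = 1.9062 > 0, so the root lies in [2.5, 2.75]
p(2.625) = 0.3164 > 0, so the root lies in [2.5, 2.625]
p(2.5625) = -0.3745 < 0, so the root lies in [2.5625, 2.625]
p(2.59375) = -0.0374 < 0, so the root lies in [2.59375, 2.625]

[2.59375, 2.625]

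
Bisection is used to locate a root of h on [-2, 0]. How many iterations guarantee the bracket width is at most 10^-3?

11

Width after n steps is 2/2^n. Need 2^n ≥ 2/10^-3 = 2000.
2^10 = 1024 < 2000 ≤ 2^11 = 2048, so n = 11.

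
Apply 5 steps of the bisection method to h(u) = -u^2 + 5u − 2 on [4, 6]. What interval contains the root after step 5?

h(5) = -2 < 0, so the root lies in [4, 5]
h(4.5) = 0.25 > 0, so the root lies in [4.5, 5]
h(4.75) = -0.8125 < 0, so the root lies in [4.5, 4.75]
h(4.625) = -0.2656 < 0, so the root lies in [4.5, 4.625]
h(4.5625) = -0.0039 < 0, so the root lies in [4.5, 4.5625]

[4.5, 4.5625]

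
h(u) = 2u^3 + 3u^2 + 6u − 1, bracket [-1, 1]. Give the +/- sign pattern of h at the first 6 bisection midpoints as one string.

-++-++

h(0) = -1 < 0, so the root lies in [0, 1]
h(0.5) = 3 > 0, so the root lies in [0, 0.5]
h(0.25) = 0.71875 > 0, so the root lies in [0, 0.25]
h(0.125) = -0.1992 < 0, so the root lies in [0.125, 0.25]
h(0.1875) = 0.2437 > 0, so the root lies in [0.125, 0.1875]
h(0.15625) = 0.0184 > 0, so the root lies in [0.125, 0.15625]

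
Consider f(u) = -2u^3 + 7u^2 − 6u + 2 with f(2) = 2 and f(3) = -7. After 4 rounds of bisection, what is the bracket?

[2.4375, 2.5]

u = 2.5 gives f = -0.5, negative; keep [2, 2.5]
u = 2.25 gives f = 1.15625, positive; keep [2.25, 2.5]
u = 2.375 gives f = 0.441406, positive; keep [2.375, 2.5]
u = 2.4375 gives f = 0.0005, positive; keep [2.4375, 2.5]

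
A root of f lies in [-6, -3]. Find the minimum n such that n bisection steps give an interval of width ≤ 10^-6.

Width after n steps is 3/2^n. Need 2^n ≥ 3/10^-6 = 3000000.
2^21 = 2097152 < 3000000 ≤ 2^22 = 4194304, so n = 22.

22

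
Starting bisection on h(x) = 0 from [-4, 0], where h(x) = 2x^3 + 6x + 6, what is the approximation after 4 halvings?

m = -2, h(m) = -22 (−); new bracket [-2, 0]
m = -1, h(m) = -2 (−); new bracket [-1, 0]
m = -0.5, h(m) = 2.75 (+); new bracket [-1, -0.5]
m = -0.75, h(m) = 0.6562 (+); new bracket [-1, -0.75]

-0.75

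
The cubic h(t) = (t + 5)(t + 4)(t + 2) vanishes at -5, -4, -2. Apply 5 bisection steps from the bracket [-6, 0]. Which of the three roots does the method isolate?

m = -3, h(m) = -2 (−); new bracket [-3, 0]
m = -1.5, h(m) = 4.375 (+); new bracket [-3, -1.5]
m = -2.25, h(m) = -1.203125 (−); new bracket [-2.25, -1.5]
m = -1.875, h(m) = 0.8301 (+); new bracket [-2.25, -1.875]
m = -2.0625, h(m) = -0.3557 (−); new bracket [-2.0625, -1.875]

-2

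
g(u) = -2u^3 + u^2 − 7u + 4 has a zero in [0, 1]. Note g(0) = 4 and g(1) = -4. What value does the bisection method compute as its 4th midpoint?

m = 0.5, g(m) = 0.5 (+); new bracket [0.5, 1]
m = 0.75, g(m) = -1.53125 (−); new bracket [0.5, 0.75]
m = 0.625, g(m) = -0.472656 (−); new bracket [0.5, 0.625]
m = 0.5625, g(m) = 0.0229 (+); new bracket [0.5625, 0.625]

0.5625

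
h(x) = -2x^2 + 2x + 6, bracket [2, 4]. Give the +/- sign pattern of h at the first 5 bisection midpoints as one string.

m = 3, h(m) = -6 (−); new bracket [2, 3]
m = 2.5, h(m) = -1.5 (−); new bracket [2, 2.5]
m = 2.25, h(m) = 0.375 (+); new bracket [2.25, 2.5]
m = 2.375, h(m) = -0.5312 (−); new bracket [2.25, 2.375]
m = 2.3125, h(m) = -0.0703 (−); new bracket [2.25, 2.3125]

--+--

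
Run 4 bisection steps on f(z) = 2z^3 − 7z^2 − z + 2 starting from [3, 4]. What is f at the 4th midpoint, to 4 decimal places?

m = 3.5, f(m) = -1.5 (−); new bracket [3.5, 4]
m = 3.75, f(m) = 5.28125 (+); new bracket [3.5, 3.75]
m = 3.625, f(m) = 1.660156 (+); new bracket [3.5, 3.625]
m = 3.5625, f(m) = 0.0239 (+); new bracket [3.5, 3.5625]

0.0239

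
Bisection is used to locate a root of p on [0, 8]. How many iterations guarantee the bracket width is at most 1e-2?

10

Width after n steps is 8/2^n. Need 2^n ≥ 8/1e-2 = 800.
2^9 = 512 < 800 ≤ 2^10 = 1024, so n = 10.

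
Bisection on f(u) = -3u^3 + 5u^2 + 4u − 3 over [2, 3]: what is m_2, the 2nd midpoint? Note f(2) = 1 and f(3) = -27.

midpoint 2.5: f = -8.625 < 0 → [2, 2.5]
midpoint 2.25: f = -2.859375 < 0 → [2, 2.25]

2.25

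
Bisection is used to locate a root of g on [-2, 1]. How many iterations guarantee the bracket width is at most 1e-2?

Width after n steps is 3/2^n. Need 2^n ≥ 3/1e-2 = 300.
2^8 = 256 < 300 ≤ 2^9 = 512, so n = 9.

9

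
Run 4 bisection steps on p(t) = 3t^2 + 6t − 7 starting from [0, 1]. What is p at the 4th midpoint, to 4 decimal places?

-0.1445

m = 0.5, p(m) = -3.25 (−); new bracket [0.5, 1]
m = 0.75, p(m) = -0.8125 (−); new bracket [0.75, 1]
m = 0.875, p(m) = 0.546875 (+); new bracket [0.75, 0.875]
m = 0.8125, p(m) = -0.1445 (−); new bracket [0.8125, 0.875]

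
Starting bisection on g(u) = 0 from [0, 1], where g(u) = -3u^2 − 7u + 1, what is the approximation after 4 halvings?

g(0.5) = -3.25 < 0, so the root lies in [0, 0.5]
g(0.25) = -0.9375 < 0, so the root lies in [0, 0.25]
g(0.125) = 0.078125 > 0, so the root lies in [0.125, 0.25]
g(0.1875) = -0.418 < 0, so the root lies in [0.125, 0.1875]

0.1875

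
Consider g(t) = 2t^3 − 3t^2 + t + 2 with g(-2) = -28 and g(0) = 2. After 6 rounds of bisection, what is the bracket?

m = -1, g(m) = -4 (−); new bracket [-1, 0]
m = -0.5, g(m) = 0.5 (+); new bracket [-1, -0.5]
m = -0.75, g(m) = -1.28125 (−); new bracket [-0.75, -0.5]
m = -0.625, g(m) = -0.2852 (−); new bracket [-0.625, -0.5]
m = -0.5625, g(m) = 0.1323 (+); new bracket [-0.625, -0.5625]
m = -0.59375, g(m) = -0.07 (−); new bracket [-0.59375, -0.5625]

[-0.59375, -0.5625]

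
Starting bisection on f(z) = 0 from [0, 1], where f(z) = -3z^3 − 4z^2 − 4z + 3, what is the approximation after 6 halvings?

0.453125

m = 0.5, f(m) = -0.375 (−); new bracket [0, 0.5]
m = 0.25, f(m) = 1.703125 (+); new bracket [0.25, 0.5]
m = 0.375, f(m) = 0.779297 (+); new bracket [0.375, 0.5]
m = 0.4375, f(m) = 0.2332 (+); new bracket [0.4375, 0.5]
m = 0.46875, f(m) = -0.0629 (−); new bracket [0.4375, 0.46875]
m = 0.453125, f(m) = 0.0871 (+); new bracket [0.453125, 0.46875]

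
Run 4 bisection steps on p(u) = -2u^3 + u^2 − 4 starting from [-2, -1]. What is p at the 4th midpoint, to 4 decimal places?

m = -1.5, p(m) = 5 (+); new bracket [-1.5, -1]
m = -1.25, p(m) = 1.46875 (+); new bracket [-1.25, -1]
m = -1.125, p(m) = 0.113281 (+); new bracket [-1.125, -1]
m = -1.0625, p(m) = -0.4722 (−); new bracket [-1.125, -1.0625]

-0.4722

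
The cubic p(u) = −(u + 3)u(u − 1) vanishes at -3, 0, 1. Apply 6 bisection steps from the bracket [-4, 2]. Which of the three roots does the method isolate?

midpoint -1: p = -4 < 0 → [-4, -1]
midpoint -2.5: p = -4.375 < 0 → [-4, -2.5]
midpoint -3.25: p = 3.453125 > 0 → [-3.25, -2.5]
midpoint -2.875: p = -1.3926 < 0 → [-3.25, -2.875]
midpoint -3.0625: p = 0.7776 > 0 → [-3.0625, -2.875]
midpoint -2.96875: p = -0.3682 < 0 → [-3.0625, -2.96875]

-3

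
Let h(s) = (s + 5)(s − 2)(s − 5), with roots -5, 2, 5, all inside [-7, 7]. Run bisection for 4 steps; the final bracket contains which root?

s = 0 gives h = 50, positive; keep [-7, 0]
s = -3.5 gives h = 70.125, positive; keep [-7, -3.5]
s = -5.25 gives h = -18.578125, negative; keep [-5.25, -3.5]
s = -4.375 gives h = 37.3535, positive; keep [-5.25, -4.375]

-5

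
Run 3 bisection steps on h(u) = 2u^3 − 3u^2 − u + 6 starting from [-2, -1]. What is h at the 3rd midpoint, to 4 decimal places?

0.4805

h(-1.5) = -6 < 0, so the root lies in [-1.5, -1]
h(-1.25) = -1.34375 < 0, so the root lies in [-1.25, -1]
h(-1.125) = 0.480469 > 0, so the root lies in [-1.25, -1.125]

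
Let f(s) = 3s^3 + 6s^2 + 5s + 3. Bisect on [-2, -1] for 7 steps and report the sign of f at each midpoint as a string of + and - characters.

m = -1.5, f(m) = -1.125 (−); new bracket [-1.5, -1]
m = -1.25, f(m) = 0.265625 (+); new bracket [-1.5, -1.25]
m = -1.375, f(m) = -0.330078 (−); new bracket [-1.375, -1.25]
m = -1.3125, f(m) = -0.0095 (−); new bracket [-1.3125, -1.25]
m = -1.28125, f(m) = 0.1335 (+); new bracket [-1.3125, -1.28125]
m = -1.296875, f(m) = 0.0634 (+); new bracket [-1.3125, -1.296875]
m = -1.3046875, f(m) = 0.0273 (+); new bracket [-1.3125, -1.3046875]

-+--+++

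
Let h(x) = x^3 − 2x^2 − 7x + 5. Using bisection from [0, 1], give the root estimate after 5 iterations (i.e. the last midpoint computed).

0.65625

x = 0.5 gives h = 1.125, positive; keep [0.5, 1]
x = 0.75 gives h = -0.953125, negative; keep [0.5, 0.75]
x = 0.625 gives h = 0.087891, positive; keep [0.625, 0.75]
x = 0.6875 gives h = -0.4329, negative; keep [0.625, 0.6875]
x = 0.65625 gives h = -0.1725, negative; keep [0.625, 0.65625]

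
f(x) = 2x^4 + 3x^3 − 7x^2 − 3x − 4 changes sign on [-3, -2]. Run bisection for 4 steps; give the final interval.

midpoint -2.5: f = -9 < 0 → [-3, -2.5]
midpoint -2.75: f = 3.304688 > 0 → [-2.75, -2.5]
midpoint -2.625: f = -3.661621 < 0 → [-2.75, -2.625]
midpoint -2.6875: f = -0.3952 < 0 → [-2.75, -2.6875]

[-2.75, -2.6875]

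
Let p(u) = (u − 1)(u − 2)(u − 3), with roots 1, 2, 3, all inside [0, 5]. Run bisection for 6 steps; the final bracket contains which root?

m = 2.5, p(m) = -0.375 (−); new bracket [2.5, 5]
m = 3.75, p(m) = 3.609375 (+); new bracket [2.5, 3.75]
m = 3.125, p(m) = 0.298828 (+); new bracket [2.5, 3.125]
m = 2.8125, p(m) = -0.2761 (−); new bracket [2.8125, 3.125]
m = 2.96875, p(m) = -0.0596 (−); new bracket [2.96875, 3.125]
m = 3.046875, p(m) = 0.1004 (+); new bracket [2.96875, 3.046875]

3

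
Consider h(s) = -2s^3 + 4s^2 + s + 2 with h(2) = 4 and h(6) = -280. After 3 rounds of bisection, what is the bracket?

[2, 2.5]

m = 4, h(m) = -58 (−); new bracket [2, 4]
m = 3, h(m) = -13 (−); new bracket [2, 3]
m = 2.5, h(m) = -1.75 (−); new bracket [2, 2.5]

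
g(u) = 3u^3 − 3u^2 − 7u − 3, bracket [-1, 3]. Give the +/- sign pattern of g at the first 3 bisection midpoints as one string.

--+

g(1) = -10 < 0, so the root lies in [1, 3]
g(2) = -5 < 0, so the root lies in [2, 3]
g(2.5) = 7.625 > 0, so the root lies in [2, 2.5]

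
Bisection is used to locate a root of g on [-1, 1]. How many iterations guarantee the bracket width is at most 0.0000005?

22

Width after n steps is 2/2^n. Need 2^n ≥ 2/0.0000005 = 4000000.
2^21 = 2097152 < 4000000 ≤ 2^22 = 4194304, so n = 22.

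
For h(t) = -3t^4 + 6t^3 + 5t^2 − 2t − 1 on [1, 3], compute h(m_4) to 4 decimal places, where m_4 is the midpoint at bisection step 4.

-5.7117

t = 2 gives h = 15, positive; keep [2, 3]
t = 2.5 gives h = 1.8125, positive; keep [2.5, 3]
t = 2.75 gives h = -15.480469, negative; keep [2.5, 2.75]
t = 2.625 gives h = -5.7117, negative; keep [2.5, 2.625]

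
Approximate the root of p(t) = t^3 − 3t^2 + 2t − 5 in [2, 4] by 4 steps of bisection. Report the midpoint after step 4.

2.875

t = 3 gives p = 1, positive; keep [2, 3]
t = 2.5 gives p = -3.125, negative; keep [2.5, 3]
t = 2.75 gives p = -1.390625, negative; keep [2.75, 3]
t = 2.875 gives p = -0.2832, negative; keep [2.875, 3]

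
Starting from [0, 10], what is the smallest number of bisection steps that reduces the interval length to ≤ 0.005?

11

Width after n steps is 10/2^n. Need 2^n ≥ 10/0.005 = 2000.
2^10 = 1024 < 2000 ≤ 2^11 = 2048, so n = 11.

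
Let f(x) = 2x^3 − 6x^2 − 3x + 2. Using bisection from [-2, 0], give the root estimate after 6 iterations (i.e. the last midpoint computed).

m = -1, f(m) = -3 (−); new bracket [-1, 0]
m = -0.5, f(m) = 1.75 (+); new bracket [-1, -0.5]
m = -0.75, f(m) = 0.03125 (+); new bracket [-1, -0.75]
m = -0.875, f(m) = -1.3086 (−); new bracket [-0.875, -0.75]
m = -0.8125, f(m) = -0.5962 (−); new bracket [-0.8125, -0.75]
m = -0.78125, f(m) = -0.272 (−); new bracket [-0.78125, -0.75]

-0.78125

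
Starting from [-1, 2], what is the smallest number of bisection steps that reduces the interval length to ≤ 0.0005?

Width after n steps is 3/2^n. Need 2^n ≥ 3/0.0005 = 6000.
2^12 = 4096 < 6000 ≤ 2^13 = 8192, so n = 13.

13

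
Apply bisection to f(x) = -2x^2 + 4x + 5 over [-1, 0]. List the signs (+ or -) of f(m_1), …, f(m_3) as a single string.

++-

midpoint -0.5: f = 2.5 > 0 → [-1, -0.5]
midpoint -0.75: f = 0.875 > 0 → [-1, -0.75]
midpoint -0.875: f = -0.03125 < 0 → [-0.875, -0.75]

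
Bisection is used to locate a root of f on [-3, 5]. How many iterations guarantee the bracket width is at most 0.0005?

Width after n steps is 8/2^n. Need 2^n ≥ 8/0.0005 = 16000.
2^13 = 8192 < 16000 ≤ 2^14 = 16384, so n = 14.

14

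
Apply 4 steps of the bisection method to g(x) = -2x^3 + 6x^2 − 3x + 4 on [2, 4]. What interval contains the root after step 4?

m = 3, g(m) = -5 (−); new bracket [2, 3]
m = 2.5, g(m) = 2.75 (+); new bracket [2.5, 3]
m = 2.75, g(m) = -0.46875 (−); new bracket [2.5, 2.75]
m = 2.625, g(m) = 1.293 (+); new bracket [2.625, 2.75]

[2.625, 2.75]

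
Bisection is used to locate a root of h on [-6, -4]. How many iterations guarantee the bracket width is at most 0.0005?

12

Width after n steps is 2/2^n. Need 2^n ≥ 2/0.0005 = 4000.
2^11 = 2048 < 4000 ≤ 2^12 = 4096, so n = 12.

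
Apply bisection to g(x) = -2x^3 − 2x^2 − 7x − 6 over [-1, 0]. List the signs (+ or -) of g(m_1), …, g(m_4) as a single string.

m = -0.5, g(m) = -2.75 (−); new bracket [-1, -0.5]
m = -0.75, g(m) = -1.03125 (−); new bracket [-1, -0.75]
m = -0.875, g(m) = -0.066406 (−); new bracket [-1, -0.875]
m = -0.9375, g(m) = 0.4526 (+); new bracket [-0.9375, -0.875]

---+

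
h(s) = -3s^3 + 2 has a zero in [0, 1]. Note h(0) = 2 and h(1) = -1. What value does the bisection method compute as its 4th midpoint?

0.8125

midpoint 0.5: h = 1.625 > 0 → [0.5, 1]
midpoint 0.75: h = 0.734375 > 0 → [0.75, 1]
midpoint 0.875: h = -0.009766 < 0 → [0.75, 0.875]
midpoint 0.8125: h = 0.3909 > 0 → [0.8125, 0.875]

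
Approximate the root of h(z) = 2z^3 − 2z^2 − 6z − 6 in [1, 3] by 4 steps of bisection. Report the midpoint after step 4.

2.625

midpoint 2: h = -10 < 0 → [2, 3]
midpoint 2.5: h = -2.25 < 0 → [2.5, 3]
midpoint 2.75: h = 3.96875 > 0 → [2.5, 2.75]
midpoint 2.625: h = 0.6445 > 0 → [2.5, 2.625]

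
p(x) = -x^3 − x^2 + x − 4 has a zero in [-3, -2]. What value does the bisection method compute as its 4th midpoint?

-2.1875

midpoint -2.5: p = 2.875 > 0 → [-2.5, -2]
midpoint -2.25: p = 0.078125 > 0 → [-2.25, -2]
midpoint -2.125: p = -1.044922 < 0 → [-2.25, -2.125]
midpoint -2.1875: p = -0.5051 < 0 → [-2.25, -2.1875]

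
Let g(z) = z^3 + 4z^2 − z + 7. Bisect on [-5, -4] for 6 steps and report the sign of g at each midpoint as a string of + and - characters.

+---++

g(-4.5) = 1.375 > 0, so the root lies in [-5, -4.5]
g(-4.75) = -5.171875 < 0, so the root lies in [-4.75, -4.5]
g(-4.625) = -1.744141 < 0, so the root lies in [-4.625, -4.5]
g(-4.5625) = -0.1467 < 0, so the root lies in [-4.5625, -4.5]
g(-4.53125) = 0.6235 > 0, so the root lies in [-4.5625, -4.53125]
g(-4.546875) = 0.2407 > 0, so the root lies in [-4.5625, -4.546875]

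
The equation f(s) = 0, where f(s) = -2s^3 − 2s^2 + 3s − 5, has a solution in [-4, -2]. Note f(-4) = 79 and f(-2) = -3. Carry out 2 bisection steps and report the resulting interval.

f(-3) = 22 > 0, so the root lies in [-3, -2]
f(-2.5) = 6.25 > 0, so the root lies in [-2.5, -2]

[-2.5, -2]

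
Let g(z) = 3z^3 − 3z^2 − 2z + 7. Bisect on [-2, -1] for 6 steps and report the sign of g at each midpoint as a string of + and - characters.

--++--

g(-1.5) = -6.875 < 0, so the root lies in [-1.5, -1]
g(-1.25) = -1.046875 < 0, so the root lies in [-1.25, -1]
g(-1.125) = 1.181641 > 0, so the root lies in [-1.25, -1.125]
g(-1.1875) = 0.1208 > 0, so the root lies in [-1.25, -1.1875]
g(-1.21875) = -0.4494 < 0, so the root lies in [-1.21875, -1.1875]
g(-1.203125) = -0.1609 < 0, so the root lies in [-1.203125, -1.1875]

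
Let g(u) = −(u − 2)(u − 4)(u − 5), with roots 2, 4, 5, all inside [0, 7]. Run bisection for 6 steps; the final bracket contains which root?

m = 3.5, g(m) = -1.125 (−); new bracket [0, 3.5]
m = 1.75, g(m) = 1.828125 (+); new bracket [1.75, 3.5]
m = 2.625, g(m) = -2.041016 (−); new bracket [1.75, 2.625]
m = 2.1875, g(m) = -0.9558 (−); new bracket [1.75, 2.1875]
m = 1.96875, g(m) = 0.1924 (+); new bracket [1.96875, 2.1875]
m = 2.078125, g(m) = -0.4387 (−); new bracket [1.96875, 2.078125]

2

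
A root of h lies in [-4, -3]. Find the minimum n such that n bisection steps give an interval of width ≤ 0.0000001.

24

Width after n steps is 1/2^n. Need 2^n ≥ 1/0.0000001 = 10000000.
2^23 = 8388608 < 10000000 ≤ 2^24 = 16777216, so n = 24.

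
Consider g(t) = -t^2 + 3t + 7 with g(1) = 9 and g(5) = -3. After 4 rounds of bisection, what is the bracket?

[4.5, 4.75]

t = 3 gives g = 7, positive; keep [3, 5]
t = 4 gives g = 3, positive; keep [4, 5]
t = 4.5 gives g = 0.25, positive; keep [4.5, 5]
t = 4.75 gives g = -1.3125, negative; keep [4.5, 4.75]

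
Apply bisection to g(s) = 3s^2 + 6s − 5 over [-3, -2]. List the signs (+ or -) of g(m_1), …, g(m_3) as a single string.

-+-

midpoint -2.5: g = -1.25 < 0 → [-3, -2.5]
midpoint -2.75: g = 1.1875 > 0 → [-2.75, -2.5]
midpoint -2.625: g = -0.078125 < 0 → [-2.75, -2.625]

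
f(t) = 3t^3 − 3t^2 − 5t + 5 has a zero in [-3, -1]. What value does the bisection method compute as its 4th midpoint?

m = -2, f(m) = -21 (−); new bracket [-2, -1]
m = -1.5, f(m) = -4.375 (−); new bracket [-1.5, -1]
m = -1.25, f(m) = 0.703125 (+); new bracket [-1.5, -1.25]
m = -1.375, f(m) = -1.5957 (−); new bracket [-1.375, -1.25]

-1.375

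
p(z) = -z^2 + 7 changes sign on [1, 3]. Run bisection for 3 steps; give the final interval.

midpoint 2: p = 3 > 0 → [2, 3]
midpoint 2.5: p = 0.75 > 0 → [2.5, 3]
midpoint 2.75: p = -0.5625 < 0 → [2.5, 2.75]

[2.5, 2.75]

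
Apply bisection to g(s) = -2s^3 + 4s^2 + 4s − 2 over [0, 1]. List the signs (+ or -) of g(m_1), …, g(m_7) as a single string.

midpoint 0.5: g = 0.75 > 0 → [0, 0.5]
midpoint 0.25: g = -0.78125 < 0 → [0.25, 0.5]
midpoint 0.375: g = -0.042969 < 0 → [0.375, 0.5]
midpoint 0.4375: g = 0.3481 > 0 → [0.375, 0.4375]
midpoint 0.40625: g = 0.1511 > 0 → [0.375, 0.40625]
midpoint 0.390625: g = 0.0536 > 0 → [0.375, 0.390625]
midpoint 0.3828125: g = 0.0052 > 0 → [0.375, 0.3828125]

+--++++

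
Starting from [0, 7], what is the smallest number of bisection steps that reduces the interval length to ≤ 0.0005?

Width after n steps is 7/2^n. Need 2^n ≥ 7/0.0005 = 14000.
2^13 = 8192 < 14000 ≤ 2^14 = 16384, so n = 14.

14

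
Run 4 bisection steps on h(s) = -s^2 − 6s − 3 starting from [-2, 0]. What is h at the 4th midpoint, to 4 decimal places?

0.3594

m = -1, h(m) = 2 (+); new bracket [-1, 0]
m = -0.5, h(m) = -0.25 (−); new bracket [-1, -0.5]
m = -0.75, h(m) = 0.9375 (+); new bracket [-0.75, -0.5]
m = -0.625, h(m) = 0.3594 (+); new bracket [-0.625, -0.5]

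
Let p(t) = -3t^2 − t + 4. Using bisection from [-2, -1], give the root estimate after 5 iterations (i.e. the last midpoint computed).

-1.34375

midpoint -1.5: p = -1.25 < 0 → [-1.5, -1]
midpoint -1.25: p = 0.5625 > 0 → [-1.5, -1.25]
midpoint -1.375: p = -0.296875 < 0 → [-1.375, -1.25]
midpoint -1.3125: p = 0.1445 > 0 → [-1.375, -1.3125]
midpoint -1.34375: p = -0.0732 < 0 → [-1.34375, -1.3125]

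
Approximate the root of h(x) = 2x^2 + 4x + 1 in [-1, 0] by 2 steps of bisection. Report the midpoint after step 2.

h(-0.5) = -0.5 < 0, so the root lies in [-0.5, 0]
h(-0.25) = 0.125 > 0, so the root lies in [-0.5, -0.25]

-0.25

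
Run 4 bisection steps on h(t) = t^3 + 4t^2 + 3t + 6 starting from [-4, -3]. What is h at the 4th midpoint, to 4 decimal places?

t = -3.5 gives h = 1.625, positive; keep [-4, -3.5]
t = -3.75 gives h = -1.734375, negative; keep [-3.75, -3.5]
t = -3.625 gives h = 0.052734, positive; keep [-3.75, -3.625]
t = -3.6875 gives h = -0.8132, negative; keep [-3.6875, -3.625]

-0.8132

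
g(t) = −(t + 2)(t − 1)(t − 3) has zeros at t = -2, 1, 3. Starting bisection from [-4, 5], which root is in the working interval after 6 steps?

t = 0.5 gives g = -3.125, negative; keep [-4, 0.5]
t = -1.75 gives g = -3.265625, negative; keep [-4, -1.75]
t = -2.875 gives g = 19.919922, positive; keep [-2.875, -1.75]
t = -2.3125 gives g = 5.4993, positive; keep [-2.3125, -1.75]
t = -2.03125 gives g = 0.4766, positive; keep [-2.03125, -1.75]
t = -1.890625 gives g = -1.5462, negative; keep [-2.03125, -1.890625]

-2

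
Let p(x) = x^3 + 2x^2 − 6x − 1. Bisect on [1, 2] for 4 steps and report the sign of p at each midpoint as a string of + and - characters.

--++

m = 1.5, p(m) = -2.125 (−); new bracket [1.5, 2]
m = 1.75, p(m) = -0.015625 (−); new bracket [1.75, 2]
m = 1.875, p(m) = 1.373047 (+); new bracket [1.75, 1.875]
m = 1.8125, p(m) = 0.6497 (+); new bracket [1.75, 1.8125]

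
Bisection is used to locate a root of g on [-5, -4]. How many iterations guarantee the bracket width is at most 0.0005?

11

Width after n steps is 1/2^n. Need 2^n ≥ 1/0.0005 = 2000.
2^10 = 1024 < 2000 ≤ 2^11 = 2048, so n = 11.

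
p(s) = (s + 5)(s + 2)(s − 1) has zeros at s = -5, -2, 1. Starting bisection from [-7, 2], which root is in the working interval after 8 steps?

midpoint -2.5: p = 4.375 > 0 → [-7, -2.5]
midpoint -4.75: p = 3.953125 > 0 → [-7, -4.75]
midpoint -5.875: p = -23.310547 < 0 → [-5.875, -4.75]
midpoint -5.3125: p = -6.5344 < 0 → [-5.3125, -4.75]
midpoint -5.03125: p = -0.5713 < 0 → [-5.03125, -4.75]
midpoint -4.890625: p = 1.8624 > 0 → [-5.03125, -4.890625]
midpoint -4.9609375: p = 0.6895 > 0 → [-5.03125, -4.9609375]
midpoint -4.99609375: p = 0.0702 > 0 → [-5.03125, -4.99609375]

-5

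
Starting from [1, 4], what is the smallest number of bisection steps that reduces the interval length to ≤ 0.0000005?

23

Width after n steps is 3/2^n. Need 2^n ≥ 3/0.0000005 = 6000000.
2^22 = 4194304 < 6000000 ≤ 2^23 = 8388608, so n = 23.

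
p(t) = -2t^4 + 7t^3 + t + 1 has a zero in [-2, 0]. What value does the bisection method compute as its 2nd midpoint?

-0.5

t = -1 gives p = -9, negative; keep [-1, 0]
t = -0.5 gives p = -0.5, negative; keep [-0.5, 0]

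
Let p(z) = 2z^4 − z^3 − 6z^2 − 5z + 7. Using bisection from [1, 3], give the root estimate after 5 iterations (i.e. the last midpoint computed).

2.0625

p(2) = -3 < 0, so the root lies in [2, 3]
p(2.5) = 19.5 > 0, so the root lies in [2, 2.5]
p(2.25) = 5.242188 > 0, so the root lies in [2, 2.25]
p(2.125) = 0.4673 > 0, so the root lies in [2, 2.125]
p(2.0625) = -1.4182 < 0, so the root lies in [2.0625, 2.125]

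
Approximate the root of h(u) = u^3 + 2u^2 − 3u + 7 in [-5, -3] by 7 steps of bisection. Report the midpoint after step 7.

-3.453125

u = -4 gives h = -13, negative; keep [-4, -3]
u = -3.5 gives h = -0.875, negative; keep [-3.5, -3]
u = -3.25 gives h = 3.546875, positive; keep [-3.5, -3.25]
u = -3.375 gives h = 1.4629, positive; keep [-3.5, -3.375]
u = -3.4375 gives h = 0.3264, positive; keep [-3.5, -3.4375]
u = -3.46875 gives h = -0.2661, negative; keep [-3.46875, -3.4375]
u = -3.453125 gives h = 0.0322, positive; keep [-3.46875, -3.453125]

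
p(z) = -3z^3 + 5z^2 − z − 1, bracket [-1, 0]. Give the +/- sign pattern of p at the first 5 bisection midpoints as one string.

+-+-+

midpoint -0.5: p = 1.125 > 0 → [-0.5, 0]
midpoint -0.25: p = -0.390625 < 0 → [-0.5, -0.25]
midpoint -0.375: p = 0.236328 > 0 → [-0.375, -0.25]
midpoint -0.3125: p = -0.1077 < 0 → [-0.375, -0.3125]
midpoint -0.34375: p = 0.0564 > 0 → [-0.34375, -0.3125]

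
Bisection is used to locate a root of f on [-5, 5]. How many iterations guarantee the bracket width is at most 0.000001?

Width after n steps is 10/2^n. Need 2^n ≥ 10/0.000001 = 10000000.
2^23 = 8388608 < 10000000 ≤ 2^24 = 16777216, so n = 24.

24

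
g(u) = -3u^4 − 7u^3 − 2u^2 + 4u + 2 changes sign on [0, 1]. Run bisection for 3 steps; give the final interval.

u = 0.5 gives g = 2.4375, positive; keep [0.5, 1]
u = 0.75 gives g = -0.027344, negative; keep [0.5, 0.75]
u = 0.625 gives g = 1.552002, positive; keep [0.625, 0.75]

[0.625, 0.75]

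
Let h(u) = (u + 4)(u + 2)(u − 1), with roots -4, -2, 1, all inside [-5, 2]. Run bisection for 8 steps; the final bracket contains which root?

1

u = -1.5 gives h = -3.125, negative; keep [-1.5, 2]
u = 0.25 gives h = -7.171875, negative; keep [0.25, 2]
u = 1.125 gives h = 2.001953, positive; keep [0.25, 1.125]
u = 0.6875 gives h = -3.9368, negative; keep [0.6875, 1.125]
u = 0.90625 gives h = -1.3368, negative; keep [0.90625, 1.125]
u = 1.015625 gives h = 0.2363, positive; keep [0.90625, 1.015625]
u = 0.9609375 gives h = -0.5738, negative; keep [0.9609375, 1.015625]
u = 0.98828125 gives h = -0.1747, negative; keep [0.98828125, 1.015625]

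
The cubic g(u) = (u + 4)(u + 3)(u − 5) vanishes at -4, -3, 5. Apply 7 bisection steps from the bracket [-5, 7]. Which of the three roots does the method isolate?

g(1) = -80 < 0, so the root lies in [1, 7]
g(4) = -56 < 0, so the root lies in [4, 7]
g(5.5) = 40.375 > 0, so the root lies in [4, 5.5]
g(4.75) = -16.9531 < 0, so the root lies in [4.75, 5.5]
g(5.125) = 9.2676 > 0, so the root lies in [4.75, 5.125]
g(4.9375) = -4.4338 < 0, so the root lies in [4.9375, 5.125]
g(5.03125) = 2.2666 > 0, so the root lies in [4.9375, 5.03125]

5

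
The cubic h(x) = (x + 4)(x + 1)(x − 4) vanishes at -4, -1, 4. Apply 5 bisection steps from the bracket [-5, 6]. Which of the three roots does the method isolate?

4

h(0.5) = -23.625 < 0, so the root lies in [0.5, 6]
h(3.25) = -23.109375 < 0, so the root lies in [3.25, 6]
h(4.625) = 30.322266 > 0, so the root lies in [3.25, 4.625]
h(3.9375) = -2.4495 < 0, so the root lies in [3.9375, 4.625]
h(4.28125) = 12.3006 > 0, so the root lies in [3.9375, 4.28125]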